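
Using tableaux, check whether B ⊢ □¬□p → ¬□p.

Yes, valid

Tableau for the negation ¬(□¬□p → ¬□p):
1. ¬(□¬□p → ¬□p), w0
2. □¬□p, w0   [¬→-rule on 1]
3. □p, w0   [¬→-rule on 1]
4. ¬□p, w0   [□-rule on 2 via w0Rw0]
5. p, w0   [□-rule on 3 via w0Rw0]
6. ¬p, w1   [¬□-rule on 4: fresh world w1, w0Rw1]
7. ¬□p, w1   [□-rule on 2 via w0Rw1]
8. p, w1   [□-rule on 3 via w0Rw1]
Accessibility: w0Rw0, w0Rw1, w1Rw0, w1Rw1
Branch closes: p and ¬p both at w1.
All branches of the negation close; one closing branch shown above.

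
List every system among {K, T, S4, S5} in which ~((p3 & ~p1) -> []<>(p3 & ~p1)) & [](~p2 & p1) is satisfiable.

K

T-tableau for the formula:
1. ~((p3 & ~p1) -> []<>(p3 & ~p1)) & [](~p2 & p1), u
2. ~((p3 & ~p1) -> []<>(p3 & ~p1)), u
3. [](~p2 & p1), u
4. p3 & ~p1, u
5. ~[]<>(p3 & ~p1), u
6. p3, u
7. ~p1, u
8. ~p2 & p1, u
9. ~p2, u
10. p1, u
Accessibility: uRu
Branch closes: p1 and ~p1 both at u.
Every branch closes (one shown): unsatisfiable in T, hence also in S4, S5 (every S4/S5-frame is a T-frame).
K-tableau for the formula:
1. ~((p3 & ~p1) -> []<>(p3 & ~p1)) & [](~p2 & p1), u
2. ~((p3 & ~p1) -> []<>(p3 & ~p1)), u
3. [](~p2 & p1), u
4. p3 & ~p1, u
5. ~[]<>(p3 & ~p1), u
6. p3, u
7. ~p1, u
8. ~<>(p3 & ~p1), v
9. ~p2 & p1, v
10. ~p2, v
11. p1, v
Accessibility: uRv
Complete open branch: satisfiable in K.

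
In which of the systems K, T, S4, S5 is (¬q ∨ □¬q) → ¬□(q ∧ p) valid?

T, S4, S5

T-tableau for the negation ¬((¬q ∨ □¬q) → ¬□(q ∧ p)):
1. ¬((¬q ∨ □¬q) → ¬□(q ∧ p)), u
2. ¬q ∨ □¬q, u
3. □(q ∧ p), u
4. q ∧ p, u
5. q, u
6. p, u
7. □¬q, u
8. ¬q, u
Accessibility: uRu
Branch closes: q and ¬q both at u.
Every branch closes (one shown): valid in T, hence also in S4, S5 (every theorem of T is a theorem of S4 and S5).
K-tableau for the negation ¬((¬q ∨ □¬q) → ¬□(q ∧ p)):
1. ¬((¬q ∨ □¬q) → ¬□(q ∧ p)), u
2. ¬q ∨ □¬q, u
3. □(q ∧ p), u
4. □¬q, u
Complete open branch: countermodel on a K-frame, so not valid in K.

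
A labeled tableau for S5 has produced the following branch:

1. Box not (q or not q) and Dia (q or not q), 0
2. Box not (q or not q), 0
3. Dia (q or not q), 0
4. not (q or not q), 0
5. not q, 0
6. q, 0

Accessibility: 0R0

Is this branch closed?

Closed

Both q and not q appear at 0.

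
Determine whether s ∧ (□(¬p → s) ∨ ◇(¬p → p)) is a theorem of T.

Invalid (countermodel exists)

Tableau for the negation ¬(s ∧ (□(¬p → s) ∨ ◇(¬p → p))):
1. ¬(s ∧ (□(¬p → s) ∨ ◇(¬p → p))), w0
2. ¬(□(¬p → s) ∨ ◇(¬p → p)), w0
3. ¬□(¬p → s), w0
4. ¬◇(¬p → p), w0
5. ¬(¬p → p), w0
6. ¬p, w0
7. ¬(¬p → s), w1
8. ¬p, w1
9. ¬s, w1
10. ¬(¬p → p), w1
Accessibility: w0Rw0, w0Rw1, w1Rw1
The negation has an open branch (countermodel exists).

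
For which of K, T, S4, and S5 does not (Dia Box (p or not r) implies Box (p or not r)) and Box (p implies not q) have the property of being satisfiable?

K, T, S4

S4-tableau for the formula:
1. not (Dia Box (p or not r) implies Box (p or not r)) and Box (p implies not q), 0
2. not (Dia Box (p or not r) implies Box (p or not r)), 0
3. Box (p implies not q), 0
4. Dia Box (p or not r), 0
5. not Box (p or not r), 0
6. p implies not q, 0
7. not q, 0
8. Box (p or not r), 1
9. p implies not q, 1
10. p or not r, 1
11. not q, 1
12. not r, 1
13. not (p or not r), 2
14. not p, 2
15. r, 2
16. p implies not q, 2
17. not q, 2
Accessibility: 0R0, 0R1, 0R2, 1R1, 2R2
Complete open branch: satisfiable in S4, hence also in K, T (this S4-model is also a K-model and a T-model).
S5-tableau for the formula:
1. not (Dia Box (p or not r) implies Box (p or not r)) and Box (p implies not q), 0
2. not (Dia Box (p or not r) implies Box (p or not r)), 0
3. Box (p implies not q), 0
4. Dia Box (p or not r), 0
5. not Box (p or not r), 0
6. p implies not q, 0
7. not q, 0
8. Box (p or not r), 1
9. p implies not q, 1
10. p or not r, 0
11. p or not r, 1
12. not q, 1
13. not r, 0
14. not r, 1
15. not (p or not r), 2
16. not p, 2
17. r, 2
18. p implies not q, 2
19. p or not r, 2
20. not q, 2
21. not r, 2
Accessibility: 0R0, 0R1, 0R2, 1R0, 1R1, 1R2, 2R0, 2R1, 2R2
Branch closes: r and not r both at 2.
Every branch closes (one shown): unsatisfiable in S5.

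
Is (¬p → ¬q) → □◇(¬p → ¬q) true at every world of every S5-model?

Yes, valid

Tableau for the negation ¬((¬p → ¬q) → □◇(¬p → ¬q)):
1. ¬((¬p → ¬q) → □◇(¬p → ¬q)), w0
2. ¬p → ¬q, w0
3. ¬□◇(¬p → ¬q), w0
4. ¬q, w0
5. ¬◇(¬p → ¬q), w1
6. ¬(¬p → ¬q), w0
7. ¬p, w0
8. q, w0
Accessibility: w0Rw0, w0Rw1, w1Rw0, w1Rw1
Branch closes: q and ¬q both at w0.
All branches of the negation close; one closing branch shown above.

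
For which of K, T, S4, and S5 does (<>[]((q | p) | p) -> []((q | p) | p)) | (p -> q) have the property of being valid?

S4-tableau for the negation ~((<>[]((q | p) | p) -> []((q | p) | p)) | (p -> q)):
1. ~((<>[]((q | p) | p) -> []((q | p) | p)) | (p -> q)), u
2. ~(<>[]((q | p) | p) -> []((q | p) | p)), u   [~|-rule on 1]
3. ~(p -> q), u   [~|-rule on 1]
4. <>[]((q | p) | p), u   [~->-rule on 2]
5. ~[]((q | p) | p), u   [~->-rule on 2]
6. p, u   [~->-rule on 3]
7. ~q, u   [~->-rule on 3]
8. []((q | p) | p), v   [<>-rule on 4: fresh world v, uRv]
9. (q | p) | p, v   [[]-rule on 8 via vRv]
10. p, v   [|-rule on 9 (branches; this branch)]
11. ~((q | p) | p), w   [~[]-rule on 5: fresh world w, uRw]
12. ~(q | p), w   [~|-rule on 11]
13. ~p, w   [~|-rule on 11]
14. ~q, w   [~|-rule on 12]
Accessibility: uRu, uRv, uRw, vRv, wRw
Complete open branch: countermodel on an S4-frame, so not valid in S4, nor in K, T (the same frame is also a K-frame and a T-frame).
S5-tableau for the negation ~((<>[]((q | p) | p) -> []((q | p) | p)) | (p -> q)):
1. ~((<>[]((q | p) | p) -> []((q | p) | p)) | (p -> q)), u
2. ~(<>[]((q | p) | p) -> []((q | p) | p)), u   [~|-rule on 1]
3. ~(p -> q), u   [~|-rule on 1]
4. <>[]((q | p) | p), u   [~->-rule on 2]
5. ~[]((q | p) | p), u   [~->-rule on 2]
6. p, u   [~->-rule on 3]
7. ~q, u   [~->-rule on 3]
8. []((q | p) | p), v   [<>-rule on 4: fresh world v, uRv]
9. (q | p) | p, u   [[]-rule on 8 via vRu]
10. (q | p) | p, v   [[]-rule on 8 via vRv]
11. q | p, u   [|-rule on 9 (branches; this branch)]
12. q | p, v   [|-rule on 10 (branches; this branch)]
13. p, v   [|-rule on 12 (branches; this branch)]
14. ~((q | p) | p), w   [~[]-rule on 5: fresh world w, uRw]
15. ~(q | p), w   [~|-rule on 14]
16. ~p, w   [~|-rule on 14]
17. ~q, w   [~|-rule on 15]
18. (q | p) | p, w   [[]-rule on 8 via vRw]
19. q | p, w   [|-rule on 18 (branches; this branch)]
20. p, w   [|-rule on 19 (branches; this branch)]
Accessibility: uRu, uRv, uRw, vRu, vRv, vRw, wRu, wRv, wRw
Branch closes: p and ~p both at w.
Every branch closes (one shown): valid in S5.

S5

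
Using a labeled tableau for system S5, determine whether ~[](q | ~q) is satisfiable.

1. ~[](q | ~q), u
2. ~(q | ~q), v
3. ~q, v
4. q, v
Accessibility: uRu, uRv, vRu, vRv
Branch closes: q and ~q both at v.
All branches of the tableau close; one closing branch shown above.

Unsatisfiable (every branch closes)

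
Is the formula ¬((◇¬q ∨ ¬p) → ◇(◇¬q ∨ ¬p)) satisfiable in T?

Unsatisfiable

1. ¬((◇¬q ∨ ¬p) → ◇(◇¬q ∨ ¬p)), w0
2. ◇¬q ∨ ¬p, w0   [¬→-rule on 1]
3. ¬◇(◇¬q ∨ ¬p), w0   [¬→-rule on 1]
4. ¬(◇¬q ∨ ¬p), w0   [¬◇-rule on 3 via w0Rw0]
5. ¬◇¬q, w0   [¬∨-rule on 4]
6. p, w0   [¬∨-rule on 4]
7. q, w0   [¬◇-rule on 5 via w0Rw0]
8. ◇¬q, w0   [∨-rule on 2 (branches; this branch)]
9. ¬q, w1   [◇-rule on 8: fresh world w1, w0Rw1]
10. ¬(◇¬q ∨ ¬p), w1   [¬◇-rule on 3 via w0Rw1]
11. ¬◇¬q, w1   [¬∨-rule on 10]
12. p, w1   [¬∨-rule on 10]
13. q, w1   [¬◇-rule on 5 via w0Rw1]
Accessibility: w0Rw0, w0Rw1, w1Rw1
Branch closes: q and ¬q both at w1.
(One branch shown.) All branches close.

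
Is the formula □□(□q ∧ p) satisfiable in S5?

Satisfiable

1. □□(□q ∧ p), u
2. □(□q ∧ p), u
3. □q ∧ p, u
4. □q, u
5. p, u
6. q, u
Accessibility: uRu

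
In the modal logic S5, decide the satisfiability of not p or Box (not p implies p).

Satisfiable (open branch found)

1. not p or Box (not p implies p), u
2. Box (not p implies p), u
3. not p implies p, u
4. p, u
Accessibility: uRu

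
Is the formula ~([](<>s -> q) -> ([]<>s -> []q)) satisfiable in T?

1. ~([](<>s -> q) -> ([]<>s -> []q)), w0
2. [](<>s -> q), w0
3. ~([]<>s -> []q), w0
4. []<>s, w0
5. ~[]q, w0
6. <>s -> q, w0
7. <>s, w0
8. q, w0
9. ~q, w1
10. <>s -> q, w1
11. <>s, w1
12. ~<>s, w1
13. ~s, w1
14. s, w2
15. <>s -> q, w2
16. <>s, w2
17. q, w2
18. s, w3
19. ~s, w3
Accessibility: w0Rw0, w0Rw1, w0Rw2, w1Rw1, w1Rw3, w2Rw2, w3Rw3
Branch closes: s and ~s both at w3.
(One branch shown.) All branches close.

Unsatisfiable (every branch closes)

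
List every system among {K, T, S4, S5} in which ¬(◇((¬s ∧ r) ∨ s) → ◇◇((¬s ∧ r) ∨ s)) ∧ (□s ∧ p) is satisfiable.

K-tableau for the formula:
1. ¬(◇((¬s ∧ r) ∨ s) → ◇◇((¬s ∧ r) ∨ s)) ∧ (□s ∧ p), w0
2. ¬(◇((¬s ∧ r) ∨ s) → ◇◇((¬s ∧ r) ∨ s)), w0
3. □s ∧ p, w0
4. ◇((¬s ∧ r) ∨ s), w0
5. ¬◇◇((¬s ∧ r) ∨ s), w0
6. □s, w0
7. p, w0
8. (¬s ∧ r) ∨ s, w1
9. ¬◇((¬s ∧ r) ∨ s), w1
10. s, w1
Accessibility: w0Rw1
Complete open branch: satisfiable in K.
T-tableau for the formula:
1. ¬(◇((¬s ∧ r) ∨ s) → ◇◇((¬s ∧ r) ∨ s)) ∧ (□s ∧ p), w0
2. ¬(◇((¬s ∧ r) ∨ s) → ◇◇((¬s ∧ r) ∨ s)), w0
3. □s ∧ p, w0
4. ◇((¬s ∧ r) ∨ s), w0
5. ¬◇◇((¬s ∧ r) ∨ s), w0
6. □s, w0
7. p, w0
8. ¬◇((¬s ∧ r) ∨ s), w0
9. s, w0
10. ¬((¬s ∧ r) ∨ s), w0
11. ¬(¬s ∧ r), w0
12. ¬s, w0
Accessibility: w0Rw0
Branch closes: s and ¬s both at w0.
Every branch closes (one shown): unsatisfiable in T, hence also in S4, S5 (every S4/S5-frame is a T-frame).

K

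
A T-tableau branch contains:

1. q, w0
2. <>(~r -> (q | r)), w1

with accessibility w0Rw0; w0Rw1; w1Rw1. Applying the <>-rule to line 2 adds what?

a fresh world w2 with w1Rw2, and ~r -> (q | r) at w2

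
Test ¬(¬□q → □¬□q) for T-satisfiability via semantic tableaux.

Satisfiable

1. ¬(¬□q → □¬□q), u
2. ¬□q, u
3. ¬□¬□q, u
4. ¬q, v
5. □q, w
6. q, w
Accessibility: uRu, uRv, uRw, vRv, wRw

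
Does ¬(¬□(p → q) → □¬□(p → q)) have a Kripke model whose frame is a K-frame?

Satisfiable (open branch found)

1. ¬(¬□(p → q) → □¬□(p → q)), 0
2. ¬□(p → q), 0
3. ¬□¬□(p → q), 0
4. ¬(p → q), 1
5. p, 1
6. ¬q, 1
7. □(p → q), 2
Accessibility: 0R1, 0R2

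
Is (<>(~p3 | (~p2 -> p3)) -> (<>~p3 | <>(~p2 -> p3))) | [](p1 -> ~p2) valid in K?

Tableau for the negation ~((<>(~p3 | (~p2 -> p3)) -> (<>~p3 | <>(~p2 -> p3))) | [](p1 -> ~p2)):
1. ~((<>(~p3 | (~p2 -> p3)) -> (<>~p3 | <>(~p2 -> p3))) | [](p1 -> ~p2)), w0
2. ~(<>(~p3 | (~p2 -> p3)) -> (<>~p3 | <>(~p2 -> p3))), w0
3. ~[](p1 -> ~p2), w0
4. <>(~p3 | (~p2 -> p3)), w0
5. ~(<>~p3 | <>(~p2 -> p3)), w0
6. ~<>~p3, w0
7. ~<>(~p2 -> p3), w0
8. ~(p1 -> ~p2), w1
9. p1, w1
10. p2, w1
11. p3, w1
12. ~(~p2 -> p3), w1
13. ~p2, w1
14. ~p3, w1
Accessibility: w0Rw1
Branch closes: p2 and ~p2 both at w1.
Every branch of the negation's tableau closes; the branch above is one of them.

Yes, valid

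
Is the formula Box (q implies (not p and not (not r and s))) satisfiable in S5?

Satisfiable

1. Box (q implies (not p and not (not r and s))), u
2. q implies (not p and not (not r and s)), u
3. not p and not (not r and s), u
4. not p, u
5. not (not r and s), u
6. not s, u
Accessibility: uRu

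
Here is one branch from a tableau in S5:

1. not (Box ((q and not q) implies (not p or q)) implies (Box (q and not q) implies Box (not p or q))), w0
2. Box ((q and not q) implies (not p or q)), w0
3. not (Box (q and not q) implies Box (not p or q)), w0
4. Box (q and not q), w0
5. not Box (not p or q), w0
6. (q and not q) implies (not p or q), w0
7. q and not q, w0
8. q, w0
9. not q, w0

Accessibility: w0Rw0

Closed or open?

Both q and not q appear at w0.

Closed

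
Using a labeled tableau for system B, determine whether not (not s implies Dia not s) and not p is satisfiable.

Unsatisfiable (every branch closes)

1. not (not s implies Dia not s) and not p, w0
2. not (not s implies Dia not s), w0
3. not p, w0
4. not s, w0
5. not Dia not s, w0
6. s, w0
Accessibility: w0Rw0
Branch closes: s and not s both at w0.
All branches of the tableau close; one closing branch shown above.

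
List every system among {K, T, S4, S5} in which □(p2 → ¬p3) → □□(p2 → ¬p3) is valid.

S4, S5

S4-tableau for the negation ¬(□(p2 → ¬p3) → □□(p2 → ¬p3)):
1. ¬(□(p2 → ¬p3) → □□(p2 → ¬p3)), 0
2. □(p2 → ¬p3), 0
3. ¬□□(p2 → ¬p3), 0
4. p2 → ¬p3, 0
5. ¬p3, 0
6. ¬□(p2 → ¬p3), 1
7. p2 → ¬p3, 1
8. ¬p3, 1
9. ¬(p2 → ¬p3), 2
10. p2, 2
11. p3, 2
12. p2 → ¬p3, 2
13. ¬p3, 2
Accessibility: 0R0, 0R1, 0R2, 1R1, 1R2, 2R2
Branch closes: p3 and ¬p3 both at 2.
Every branch closes (one shown): valid in S4, hence also in S5 (every theorem of S4 is a theorem of S5).
T-tableau for the negation ¬(□(p2 → ¬p3) → □□(p2 → ¬p3)):
1. ¬(□(p2 → ¬p3) → □□(p2 → ¬p3)), 0
2. □(p2 → ¬p3), 0
3. ¬□□(p2 → ¬p3), 0
4. p2 → ¬p3, 0
5. ¬p3, 0
6. ¬□(p2 → ¬p3), 1
7. p2 → ¬p3, 1
8. ¬p3, 1
9. ¬(p2 → ¬p3), 2
10. p2, 2
11. p3, 2
Accessibility: 0R0, 0R1, 1R1, 1R2, 2R2
Complete open branch: countermodel on a T-frame, so not valid in T, nor in K (the same frame is also a K-frame).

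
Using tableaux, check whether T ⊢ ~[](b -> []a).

Tableau for the negation [](b -> []a):
1. [](b -> []a), w0
2. b -> []a, w0
3. []a, w0
4. a, w0
Accessibility: w0Rw0
The negation has an open branch (countermodel exists).

No, not valid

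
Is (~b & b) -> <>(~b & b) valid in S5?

Tableau for the negation ~((~b & b) -> <>(~b & b)):
1. ~((~b & b) -> <>(~b & b)), 0
2. ~b & b, 0   [~->-rule on 1]
3. ~<>(~b & b), 0   [~->-rule on 1]
4. ~b, 0   [&-rule on 2]
5. b, 0   [&-rule on 2]
Accessibility: 0R0
Branch closes: b and ~b both at 0.
Every branch of the negation's tableau closes; the branch above is one of them.

Valid in S5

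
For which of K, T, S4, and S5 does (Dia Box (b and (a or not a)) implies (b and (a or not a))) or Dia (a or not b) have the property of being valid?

T-tableau for the negation not ((Dia Box (b and (a or not a)) implies (b and (a or not a))) or Dia (a or not b)):
1. not ((Dia Box (b and (a or not a)) implies (b and (a or not a))) or Dia (a or not b)), u
2. not (Dia Box (b and (a or not a)) implies (b and (a or not a))), u   [neg-or-rule on 1]
3. not Dia (a or not b), u   [neg-or-rule on 1]
4. Dia Box (b and (a or not a)), u   [neg-implies-rule on 2]
5. not (b and (a or not a)), u   [neg-implies-rule on 2]
6. not (a or not b), u   [neg-Dia-rule on 3 via uRu]
7. not a, u   [neg-or-rule on 6]
8. b, u   [neg-or-rule on 6]
9. not (a or not a), u   [neg-and-rule on 5 (branches; this branch)]
10. a, u   [neg-or-rule on 9]
Accessibility: uRu
Branch closes: a and not a both at u.
Every branch closes (one shown): valid in T, hence also in S4, S5 (every theorem of T is a theorem of S4 and S5).
K-tableau for the negation not ((Dia Box (b and (a or not a)) implies (b and (a or not a))) or Dia (a or not b)):
1. not ((Dia Box (b and (a or not a)) implies (b and (a or not a))) or Dia (a or not b)), u
2. not (Dia Box (b and (a or not a)) implies (b and (a or not a))), u   [neg-or-rule on 1]
3. not Dia (a or not b), u   [neg-or-rule on 1]
4. Dia Box (b and (a or not a)), u   [neg-implies-rule on 2]
5. not (b and (a or not a)), u   [neg-implies-rule on 2]
6. not b, u   [neg-and-rule on 5 (branches; this branch)]
7. Box (b and (a or not a)), v   [Dia-rule on 4: fresh world v, uRv]
8. not (a or not b), v   [neg-Dia-rule on 3 via uRv]
9. not a, v   [neg-or-rule on 8]
10. b, v   [neg-or-rule on 8]
Accessibility: uRv
Complete open branch: countermodel on a K-frame, so not valid in K.

T, S4, S5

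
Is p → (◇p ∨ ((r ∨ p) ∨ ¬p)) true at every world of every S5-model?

Valid in S5

Tableau for the negation ¬(p → (◇p ∨ ((r ∨ p) ∨ ¬p))):
1. ¬(p → (◇p ∨ ((r ∨ p) ∨ ¬p))), u
2. p, u
3. ¬(◇p ∨ ((r ∨ p) ∨ ¬p)), u
4. ¬◇p, u
5. ¬((r ∨ p) ∨ ¬p), u
6. ¬(r ∨ p), u
7. ¬r, u
8. ¬p, u
Accessibility: uRu
Branch closes: p and ¬p both at u.
All branches of the negation close; one closing branch shown above.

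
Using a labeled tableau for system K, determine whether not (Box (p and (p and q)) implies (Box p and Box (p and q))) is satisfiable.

1. not (Box (p and (p and q)) implies (Box p and Box (p and q))), 0
2. Box (p and (p and q)), 0   [neg-implies-rule on 1]
3. not (Box p and Box (p and q)), 0   [neg-implies-rule on 1]
4. not Box (p and q), 0   [neg-and-rule on 3 (branches; this branch)]
5. not (p and q), 1   [neg-Box-rule on 4: fresh world 1, 0R1]
6. p and (p and q), 1   [Box-rule on 2 via 0R1]
7. p, 1   [and-rule on 6]
8. p and q, 1   [and-rule on 6]
9. q, 1   [and-rule on 8]
10. not q, 1   [neg-and-rule on 5 (branches; this branch)]
Accessibility: 0R1
Branch closes: q and not q both at 1.
(One branch shown.) All branches close.

Unsatisfiable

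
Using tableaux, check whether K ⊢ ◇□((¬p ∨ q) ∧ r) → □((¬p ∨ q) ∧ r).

Tableau for the negation ¬(◇□((¬p ∨ q) ∧ r) → □((¬p ∨ q) ∧ r)):
1. ¬(◇□((¬p ∨ q) ∧ r) → □((¬p ∨ q) ∧ r)), w0
2. ◇□((¬p ∨ q) ∧ r), w0
3. ¬□((¬p ∨ q) ∧ r), w0
4. □((¬p ∨ q) ∧ r), w1
5. ¬((¬p ∨ q) ∧ r), w2
6. ¬r, w2
Accessibility: w0Rw1, w0Rw2
The negation has an open branch (countermodel exists).

Invalid (countermodel exists)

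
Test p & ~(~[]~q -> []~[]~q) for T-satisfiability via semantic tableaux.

1. p & ~(~[]~q -> []~[]~q), w0
2. p, w0
3. ~(~[]~q -> []~[]~q), w0
4. ~[]~q, w0
5. ~[]~[]~q, w0
6. q, w1
7. []~q, w2
8. ~q, w2
Accessibility: w0Rw0, w0Rw1, w0Rw2, w1Rw1, w2Rw2

Satisfiable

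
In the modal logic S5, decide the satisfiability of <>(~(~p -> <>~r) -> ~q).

Satisfiable

1. <>(~(~p -> <>~r) -> ~q), u
2. ~(~p -> <>~r) -> ~q, v
3. ~q, v
Accessibility: uRu, uRv, vRu, vRv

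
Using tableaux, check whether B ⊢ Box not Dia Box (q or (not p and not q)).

Tableau for the negation not Box not Dia Box (q or (not p and not q)):
1. not Box not Dia Box (q or (not p and not q)), w0
2. Dia Box (q or (not p and not q)), w1   [neg-Box-rule on 1: fresh world w1, w0Rw1]
3. Box (q or (not p and not q)), w2   [Dia-rule on 2: fresh world w2, w1Rw2]
4. q or (not p and not q), w1   [Box-rule on 3 via w2Rw1]
5. q or (not p and not q), w2   [Box-rule on 3 via w2Rw2]
6. not p and not q, w1   [or-rule on 4 (branches; this branch)]
7. not p, w1   [and-rule on 6]
8. not q, w1   [and-rule on 6]
9. not p and not q, w2   [or-rule on 5 (branches; this branch)]
10. not p, w2   [and-rule on 9]
11. not q, w2   [and-rule on 9]
Accessibility: w0Rw0, w0Rw1, w1Rw0, w1Rw1, w1Rw2, w2Rw1, w2Rw2
The negation has an open branch (countermodel exists).

Not valid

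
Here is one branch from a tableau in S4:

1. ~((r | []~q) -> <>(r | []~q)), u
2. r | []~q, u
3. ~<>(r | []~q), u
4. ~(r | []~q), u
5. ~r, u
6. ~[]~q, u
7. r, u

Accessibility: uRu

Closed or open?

Both r and ~r appear at u.

Yes, closed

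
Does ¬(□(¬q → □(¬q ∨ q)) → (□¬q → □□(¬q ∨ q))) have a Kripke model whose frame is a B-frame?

1. ¬(□(¬q → □(¬q ∨ q)) → (□¬q → □□(¬q ∨ q))), u
2. □(¬q → □(¬q ∨ q)), u   [¬→-rule on 1]
3. ¬(□¬q → □□(¬q ∨ q)), u   [¬→-rule on 1]
4. □¬q, u   [¬→-rule on 3]
5. ¬□□(¬q ∨ q), u   [¬→-rule on 3]
6. ¬q → □(¬q ∨ q), u   [□-rule on 2 via uRu]
7. ¬q, u   [□-rule on 4 via uRu]
8. □(¬q ∨ q), u   [→-rule on 6 (branches; this branch)]
9. ¬q ∨ q, u   [□-rule on 8 via uRu]
10. ¬□(¬q ∨ q), v   [¬□-rule on 5: fresh world v, uRv]
11. ¬q → □(¬q ∨ q), v   [□-rule on 2 via uRv]
12. ¬q, v   [□-rule on 4 via uRv]
13. ¬q ∨ q, v   [□-rule on 8 via uRv]
14. □(¬q ∨ q), v   [→-rule on 11 (branches; this branch)]
15. ¬(¬q ∨ q), w   [¬□-rule on 10: fresh world w, vRw]
16. q, w   [¬∨-rule on 15]
17. ¬q, w   [¬∨-rule on 15]
Accessibility: uRu, uRv, vRu, vRv, vRw, wRv, wRw
Branch closes: q and ¬q both at w.
(One branch shown.) All branches close.

No, unsatisfiable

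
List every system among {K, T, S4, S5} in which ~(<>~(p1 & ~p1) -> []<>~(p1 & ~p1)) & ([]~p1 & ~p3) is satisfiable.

K

T-tableau for the formula:
1. ~(<>~(p1 & ~p1) -> []<>~(p1 & ~p1)) & ([]~p1 & ~p3), u
2. ~(<>~(p1 & ~p1) -> []<>~(p1 & ~p1)), u
3. []~p1 & ~p3, u
4. <>~(p1 & ~p1), u
5. ~[]<>~(p1 & ~p1), u
6. []~p1, u
7. ~p3, u
8. ~p1, u
9. ~(p1 & ~p1), v
10. ~p1, v
11. ~<>~(p1 & ~p1), w
12. ~p1, w
13. p1 & ~p1, w
14. p1, w
Accessibility: uRu, uRv, uRw, vRv, wRw
Branch closes: p1 and ~p1 both at w.
Every branch closes (one shown): unsatisfiable in T, hence also in S4, S5 (every S4/S5-frame is a T-frame).
K-tableau for the formula:
1. ~(<>~(p1 & ~p1) -> []<>~(p1 & ~p1)) & ([]~p1 & ~p3), u
2. ~(<>~(p1 & ~p1) -> []<>~(p1 & ~p1)), u
3. []~p1 & ~p3, u
4. <>~(p1 & ~p1), u
5. ~[]<>~(p1 & ~p1), u
6. []~p1, u
7. ~p3, u
8. ~(p1 & ~p1), v
9. ~p1, v
10. ~<>~(p1 & ~p1), w
11. ~p1, w
Accessibility: uRv, uRw
Complete open branch: satisfiable in K.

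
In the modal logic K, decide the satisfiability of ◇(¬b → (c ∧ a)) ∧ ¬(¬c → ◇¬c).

1. ◇(¬b → (c ∧ a)) ∧ ¬(¬c → ◇¬c), w0
2. ◇(¬b → (c ∧ a)), w0
3. ¬(¬c → ◇¬c), w0
4. ¬c, w0
5. ¬◇¬c, w0
6. ¬b → (c ∧ a), w1
7. c, w1
8. c ∧ a, w1
9. a, w1
Accessibility: w0Rw1

Satisfiable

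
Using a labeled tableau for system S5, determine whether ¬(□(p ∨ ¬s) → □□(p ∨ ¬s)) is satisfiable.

1. ¬(□(p ∨ ¬s) → □□(p ∨ ¬s)), u
2. □(p ∨ ¬s), u
3. ¬□□(p ∨ ¬s), u
4. p ∨ ¬s, u
5. ¬s, u
6. ¬□(p ∨ ¬s), v
7. p ∨ ¬s, v
8. ¬s, v
9. ¬(p ∨ ¬s), w
10. ¬p, w
11. s, w
12. p ∨ ¬s, w
13. ¬s, w
Accessibility: uRu, uRv, uRw, vRu, vRv, vRw, wRu, wRv, wRw
Branch closes: s and ¬s both at w.
All branches of the tableau close; one closing branch shown above.

Unsatisfiable (every branch closes)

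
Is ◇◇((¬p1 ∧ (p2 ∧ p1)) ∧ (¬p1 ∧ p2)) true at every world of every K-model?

Tableau for the negation ¬◇◇((¬p1 ∧ (p2 ∧ p1)) ∧ (¬p1 ∧ p2)):
1. ¬◇◇((¬p1 ∧ (p2 ∧ p1)) ∧ (¬p1 ∧ p2)), w0
The negation has an open branch (countermodel exists).

Invalid (countermodel exists)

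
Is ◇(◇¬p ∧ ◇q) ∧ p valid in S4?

Invalid (countermodel exists)

Tableau for the negation ¬(◇(◇¬p ∧ ◇q) ∧ p):
1. ¬(◇(◇¬p ∧ ◇q) ∧ p), u
2. ¬p, u   [¬∧-rule on 1 (branches; this branch)]
Accessibility: uRu
The negation has an open branch (countermodel exists).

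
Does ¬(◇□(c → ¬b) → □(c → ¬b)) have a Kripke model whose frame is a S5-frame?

1. ¬(◇□(c → ¬b) → □(c → ¬b)), u
2. ◇□(c → ¬b), u
3. ¬□(c → ¬b), u
4. □(c → ¬b), v
5. c → ¬b, u
6. c → ¬b, v
7. ¬b, u
8. ¬b, v
9. ¬(c → ¬b), w
10. c, w
11. b, w
12. c → ¬b, w
13. ¬b, w
Accessibility: uRu, uRv, uRw, vRu, vRv, vRw, wRu, wRv, wRw
Branch closes: b and ¬b both at w.
(One branch shown.) All branches close.

Unsatisfiable (every branch closes)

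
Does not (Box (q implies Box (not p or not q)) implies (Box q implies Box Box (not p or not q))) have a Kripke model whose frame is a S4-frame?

1. not (Box (q implies Box (not p or not q)) implies (Box q implies Box Box (not p or not q))), u
2. Box (q implies Box (not p or not q)), u   [neg-implies-rule on 1]
3. not (Box q implies Box Box (not p or not q)), u   [neg-implies-rule on 1]
4. Box q, u   [neg-implies-rule on 3]
5. not Box Box (not p or not q), u   [neg-implies-rule on 3]
6. q implies Box (not p or not q), u   [Box-rule on 2 via uRu]
7. q, u   [Box-rule on 4 via uRu]
8. Box (not p or not q), u   [implies-rule on 6 (branches; this branch)]
9. not p or not q, u   [Box-rule on 8 via uRu]
10. not p, u   [or-rule on 9 (branches; this branch)]
11. not Box (not p or not q), v   [neg-Box-rule on 5: fresh world v, uRv]
12. q implies Box (not p or not q), v   [Box-rule on 2 via uRv]
13. q, v   [Box-rule on 4 via uRv]
14. not p or not q, v   [Box-rule on 8 via uRv]
15. Box (not p or not q), v   [implies-rule on 12 (branches; this branch)]
16. not p, v   [or-rule on 14 (branches; this branch)]
17. not (not p or not q), w   [neg-Box-rule on 11: fresh world w, vRw]
18. p, w   [neg-or-rule on 17]
19. q, w   [neg-or-rule on 17]
20. q implies Box (not p or not q), w   [Box-rule on 2 via uRw]
21. not p or not q, w   [Box-rule on 8 via uRw]
22. Box (not p or not q), w   [implies-rule on 20 (branches; this branch)]
23. not q, w   [or-rule on 21 (branches; this branch)]
Accessibility: uRu, uRv, uRw, vRv, vRw, wRw
Branch closes: q and not q both at w.
Every branch closes; the branch above is one of them.

No, unsatisfiable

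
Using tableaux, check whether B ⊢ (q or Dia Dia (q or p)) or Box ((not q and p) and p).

Tableau for the negation not ((q or Dia Dia (q or p)) or Box ((not q and p) and p)):
1. not ((q or Dia Dia (q or p)) or Box ((not q and p) and p)), u
2. not (q or Dia Dia (q or p)), u
3. not Box ((not q and p) and p), u
4. not q, u
5. not Dia Dia (q or p), u
6. not Dia (q or p), u
7. not (q or p), u
8. not p, u
9. not ((not q and p) and p), v
10. not Dia (q or p), v
11. not (q or p), v
12. not q, v
13. not p, v
Accessibility: uRu, uRv, vRu, vRv
The negation has an open branch (countermodel exists).

Invalid (countermodel exists)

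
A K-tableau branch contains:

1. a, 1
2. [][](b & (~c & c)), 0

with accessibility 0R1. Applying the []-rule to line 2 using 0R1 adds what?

[](b & (~c & c)), 1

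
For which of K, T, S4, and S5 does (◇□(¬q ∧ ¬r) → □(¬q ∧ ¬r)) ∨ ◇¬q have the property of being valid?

T, S4, S5

T-tableau for the negation ¬((◇□(¬q ∧ ¬r) → □(¬q ∧ ¬r)) ∨ ◇¬q):
1. ¬((◇□(¬q ∧ ¬r) → □(¬q ∧ ¬r)) ∨ ◇¬q), 0
2. ¬(◇□(¬q ∧ ¬r) → □(¬q ∧ ¬r)), 0
3. ¬◇¬q, 0
4. ◇□(¬q ∧ ¬r), 0
5. ¬□(¬q ∧ ¬r), 0
6. q, 0
7. □(¬q ∧ ¬r), 1
8. q, 1
9. ¬q ∧ ¬r, 1
10. ¬q, 1
11. ¬r, 1
Accessibility: 0R0, 0R1, 1R1
Branch closes: q and ¬q both at 1.
Every branch closes (one shown): valid in T, hence also in S4, S5 (every theorem of T is a theorem of S4 and S5).
K-tableau for the negation ¬((◇□(¬q ∧ ¬r) → □(¬q ∧ ¬r)) ∨ ◇¬q):
1. ¬((◇□(¬q ∧ ¬r) → □(¬q ∧ ¬r)) ∨ ◇¬q), 0
2. ¬(◇□(¬q ∧ ¬r) → □(¬q ∧ ¬r)), 0
3. ¬◇¬q, 0
4. ◇□(¬q ∧ ¬r), 0
5. ¬□(¬q ∧ ¬r), 0
6. □(¬q ∧ ¬r), 1
7. q, 1
8. ¬(¬q ∧ ¬r), 2
9. q, 2
10. r, 2
Accessibility: 0R1, 0R2
Complete open branch: countermodel on a K-frame, so not valid in K.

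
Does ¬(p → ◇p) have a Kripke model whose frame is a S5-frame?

1. ¬(p → ◇p), w0
2. p, w0
3. ¬◇p, w0
4. ¬p, w0
Accessibility: w0Rw0
Branch closes: p and ¬p both at w0.
All branches of the tableau close; one closing branch shown above.

Unsatisfiable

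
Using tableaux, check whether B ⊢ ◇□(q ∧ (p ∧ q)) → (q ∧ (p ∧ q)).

Tableau for the negation ¬(◇□(q ∧ (p ∧ q)) → (q ∧ (p ∧ q))):
1. ¬(◇□(q ∧ (p ∧ q)) → (q ∧ (p ∧ q))), 0
2. ◇□(q ∧ (p ∧ q)), 0
3. ¬(q ∧ (p ∧ q)), 0
4. ¬(p ∧ q), 0
5. ¬p, 0
6. □(q ∧ (p ∧ q)), 1
7. q ∧ (p ∧ q), 0
8. q, 0
9. p ∧ q, 0
10. p, 0
Accessibility: 0R0, 0R1, 1R0, 1R1
Branch closes: p and ¬p both at 0.
All branches of the negation close; one closing branch shown above.

Yes, valid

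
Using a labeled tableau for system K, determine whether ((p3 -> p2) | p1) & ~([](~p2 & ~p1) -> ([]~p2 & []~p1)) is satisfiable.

1. ((p3 -> p2) | p1) & ~([](~p2 & ~p1) -> ([]~p2 & []~p1)), 0
2. (p3 -> p2) | p1, 0
3. ~([](~p2 & ~p1) -> ([]~p2 & []~p1)), 0
4. [](~p2 & ~p1), 0
5. ~([]~p2 & []~p1), 0
6. p3 -> p2, 0
7. ~[]~p1, 0
8. p2, 0
9. p1, 1
10. ~p2 & ~p1, 1
11. ~p2, 1
12. ~p1, 1
Accessibility: 0R1
Branch closes: p1 and ~p1 both at 1.
All branches of the tableau close; one closing branch shown above.

Unsatisfiable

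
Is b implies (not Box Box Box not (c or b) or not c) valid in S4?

Valid in S4

Tableau for the negation not (b implies (not Box Box Box not (c or b) or not c)):
1. not (b implies (not Box Box Box not (c or b) or not c)), u
2. b, u
3. not (not Box Box Box not (c or b) or not c), u
4. Box Box Box not (c or b), u
5. c, u
6. Box Box not (c or b), u
7. Box not (c or b), u
8. not (c or b), u
9. not c, u
10. not b, u
Accessibility: uRu
Branch closes: c and not c both at u.
Every branch of the negation's tableau closes; the branch above is one of them.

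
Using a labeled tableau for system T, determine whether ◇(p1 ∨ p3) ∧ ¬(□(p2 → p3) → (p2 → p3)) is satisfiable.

Unsatisfiable (every branch closes)

1. ◇(p1 ∨ p3) ∧ ¬(□(p2 → p3) → (p2 → p3)), w0
2. ◇(p1 ∨ p3), w0
3. ¬(□(p2 → p3) → (p2 → p3)), w0
4. □(p2 → p3), w0
5. ¬(p2 → p3), w0
6. p2, w0
7. ¬p3, w0
8. p2 → p3, w0
9. p3, w0
Accessibility: w0Rw0
Branch closes: p3 and ¬p3 both at w0.
Every branch closes; the branch above is one of them.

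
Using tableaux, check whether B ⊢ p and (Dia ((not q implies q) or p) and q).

Tableau for the negation not (p and (Dia ((not q implies q) or p) and q)):
1. not (p and (Dia ((not q implies q) or p) and q)), u
2. not (Dia ((not q implies q) or p) and q), u
3. not q, u
Accessibility: uRu
The negation has an open branch (countermodel exists).

Invalid (countermodel exists)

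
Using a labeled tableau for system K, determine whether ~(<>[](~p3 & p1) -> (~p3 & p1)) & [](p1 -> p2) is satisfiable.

Satisfiable

1. ~(<>[](~p3 & p1) -> (~p3 & p1)) & [](p1 -> p2), 0
2. ~(<>[](~p3 & p1) -> (~p3 & p1)), 0   [&-rule on 1]
3. [](p1 -> p2), 0   [&-rule on 1]
4. <>[](~p3 & p1), 0   [~->-rule on 2]
5. ~(~p3 & p1), 0   [~->-rule on 2]
6. ~p1, 0   [~&-rule on 5 (branches; this branch)]
7. [](~p3 & p1), 1   [<>-rule on 4: fresh world 1, 0R1]
8. p1 -> p2, 1   [[]-rule on 3 via 0R1]
9. p2, 1   [->-rule on 8 (branches; this branch)]
Accessibility: 0R1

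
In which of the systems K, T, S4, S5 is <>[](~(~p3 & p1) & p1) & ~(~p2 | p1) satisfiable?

S4-tableau for the formula:
1. <>[](~(~p3 & p1) & p1) & ~(~p2 | p1), w0
2. <>[](~(~p3 & p1) & p1), w0
3. ~(~p2 | p1), w0
4. p2, w0
5. ~p1, w0
6. [](~(~p3 & p1) & p1), w1
7. ~(~p3 & p1) & p1, w1
8. ~(~p3 & p1), w1
9. p1, w1
10. p3, w1
Accessibility: w0Rw0, w0Rw1, w1Rw1
Complete open branch: satisfiable in S4, hence also in K, T (this S4-model is also a K-model and a T-model).
S5-tableau for the formula:
1. <>[](~(~p3 & p1) & p1) & ~(~p2 | p1), w0
2. <>[](~(~p3 & p1) & p1), w0
3. ~(~p2 | p1), w0
4. p2, w0
5. ~p1, w0
6. [](~(~p3 & p1) & p1), w1
7. ~(~p3 & p1) & p1, w0
8. ~(~p3 & p1), w0
9. p1, w0
Accessibility: w0Rw0, w0Rw1, w1Rw0, w1Rw1
Branch closes: p1 and ~p1 both at w0.
Every branch closes (one shown): unsatisfiable in S5.

K, T, S4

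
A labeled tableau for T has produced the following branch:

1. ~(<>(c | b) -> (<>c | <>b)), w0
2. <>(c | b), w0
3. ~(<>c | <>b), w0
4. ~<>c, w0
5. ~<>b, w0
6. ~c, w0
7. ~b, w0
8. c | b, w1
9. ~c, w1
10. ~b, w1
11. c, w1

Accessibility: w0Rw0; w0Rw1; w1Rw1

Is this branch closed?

Closed

Both c and ~c appear at w1.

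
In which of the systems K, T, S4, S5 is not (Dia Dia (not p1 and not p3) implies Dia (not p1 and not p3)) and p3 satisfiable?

S4-tableau for the formula:
1. not (Dia Dia (not p1 and not p3) implies Dia (not p1 and not p3)) and p3, w0
2. not (Dia Dia (not p1 and not p3) implies Dia (not p1 and not p3)), w0
3. p3, w0
4. Dia Dia (not p1 and not p3), w0
5. not Dia (not p1 and not p3), w0
6. not (not p1 and not p3), w0
7. Dia (not p1 and not p3), w1
8. not (not p1 and not p3), w1
9. p3, w1
10. not p1 and not p3, w2
11. not p1, w2
12. not p3, w2
13. not (not p1 and not p3), w2
14. p3, w2
Accessibility: w0Rw0, w0Rw1, w0Rw2, w1Rw1, w1Rw2, w2Rw2
Branch closes: p3 and not p3 both at w2.
Every branch closes (one shown): unsatisfiable in S4, hence also in S5 (every S5-frame is an S4-frame).
T-tableau for the formula:
1. not (Dia Dia (not p1 and not p3) implies Dia (not p1 and not p3)) and p3, w0
2. not (Dia Dia (not p1 and not p3) implies Dia (not p1 and not p3)), w0
3. p3, w0
4. Dia Dia (not p1 and not p3), w0
5. not Dia (not p1 and not p3), w0
6. not (not p1 and not p3), w0
7. Dia (not p1 and not p3), w1
8. not (not p1 and not p3), w1
9. p3, w1
10. not p1 and not p3, w2
11. not p1, w2
12. not p3, w2
Accessibility: w0Rw0, w0Rw1, w1Rw1, w1Rw2, w2Rw2
Complete open branch: satisfiable in T, hence also in K (this T-model is also a K-model).

K, T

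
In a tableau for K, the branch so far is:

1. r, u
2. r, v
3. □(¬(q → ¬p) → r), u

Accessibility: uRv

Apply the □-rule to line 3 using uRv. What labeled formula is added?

¬(q → ¬p) → r, v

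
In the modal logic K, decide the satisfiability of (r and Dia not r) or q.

Satisfiable

1. (r and Dia not r) or q, u
2. q, u   [or-rule on 1 (branches; this branch)]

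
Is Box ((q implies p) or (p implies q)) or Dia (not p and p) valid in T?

Yes, valid

Tableau for the negation not (Box ((q implies p) or (p implies q)) or Dia (not p and p)):
1. not (Box ((q implies p) or (p implies q)) or Dia (not p and p)), u
2. not Box ((q implies p) or (p implies q)), u   [neg-or-rule on 1]
3. not Dia (not p and p), u   [neg-or-rule on 1]
4. not (not p and p), u   [neg-Dia-rule on 3 via uRu]
5. not p, u   [neg-and-rule on 4 (branches; this branch)]
6. not ((q implies p) or (p implies q)), v   [neg-Box-rule on 2: fresh world v, uRv]
7. not (q implies p), v   [neg-or-rule on 6]
8. not (p implies q), v   [neg-or-rule on 6]
9. q, v   [neg-implies-rule on 7]
10. not p, v   [neg-implies-rule on 7]
11. p, v   [neg-implies-rule on 8]
12. not q, v   [neg-implies-rule on 8]
Accessibility: uRu, uRv, vRv
Branch closes: p and not p both at v.
Every branch of the negation's tableau closes; the branch above is one of them.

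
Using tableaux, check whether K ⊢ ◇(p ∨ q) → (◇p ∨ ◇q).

Tableau for the negation ¬(◇(p ∨ q) → (◇p ∨ ◇q)):
1. ¬(◇(p ∨ q) → (◇p ∨ ◇q)), 0
2. ◇(p ∨ q), 0
3. ¬(◇p ∨ ◇q), 0
4. ¬◇p, 0
5. ¬◇q, 0
6. p ∨ q, 1
7. ¬p, 1
8. ¬q, 1
9. q, 1
Accessibility: 0R1
Branch closes: q and ¬q both at 1.
Every branch of the negation's tableau closes; the branch above is one of them.

Valid in K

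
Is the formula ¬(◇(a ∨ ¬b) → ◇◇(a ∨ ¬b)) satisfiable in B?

1. ¬(◇(a ∨ ¬b) → ◇◇(a ∨ ¬b)), w0
2. ◇(a ∨ ¬b), w0
3. ¬◇◇(a ∨ ¬b), w0
4. ¬◇(a ∨ ¬b), w0
5. ¬(a ∨ ¬b), w0
6. ¬a, w0
7. b, w0
8. a ∨ ¬b, w1
9. ¬◇(a ∨ ¬b), w1
10. ¬(a ∨ ¬b), w1
11. ¬a, w1
12. b, w1
13. ¬b, w1
Accessibility: w0Rw0, w0Rw1, w1Rw0, w1Rw1
Branch closes: b and ¬b both at w1.
Every branch closes; the branch above is one of them.

Unsatisfiable (every branch closes)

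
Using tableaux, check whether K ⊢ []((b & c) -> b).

Tableau for the negation ~[]((b & c) -> b):
1. ~[]((b & c) -> b), u
2. ~((b & c) -> b), v
3. b & c, v
4. ~b, v
5. b, v
6. c, v
Accessibility: uRv
Branch closes: b and ~b both at v.
All branches of the negation close; one closing branch shown above.

Valid in K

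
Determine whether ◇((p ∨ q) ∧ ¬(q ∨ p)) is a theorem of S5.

Invalid (countermodel exists)

Tableau for the negation ¬◇((p ∨ q) ∧ ¬(q ∨ p)):
1. ¬◇((p ∨ q) ∧ ¬(q ∨ p)), 0
2. ¬((p ∨ q) ∧ ¬(q ∨ p)), 0
3. q ∨ p, 0
4. p, 0
Accessibility: 0R0
The negation has an open branch (countermodel exists).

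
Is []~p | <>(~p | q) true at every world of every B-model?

Tableau for the negation ~([]~p | <>(~p | q)):
1. ~([]~p | <>(~p | q)), w0
2. ~[]~p, w0
3. ~<>(~p | q), w0
4. ~(~p | q), w0
5. p, w0
6. ~q, w0
7. p, w1
8. ~(~p | q), w1
9. ~q, w1
Accessibility: w0Rw0, w0Rw1, w1Rw0, w1Rw1
The negation has an open branch (countermodel exists).

Invalid (countermodel exists)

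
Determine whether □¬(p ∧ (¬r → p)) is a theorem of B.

No, not valid

Tableau for the negation ¬□¬(p ∧ (¬r → p)):
1. ¬□¬(p ∧ (¬r → p)), u
2. p ∧ (¬r → p), v
3. p, v
4. ¬r → p, v
Accessibility: uRu, uRv, vRu, vRv
The negation has an open branch (countermodel exists).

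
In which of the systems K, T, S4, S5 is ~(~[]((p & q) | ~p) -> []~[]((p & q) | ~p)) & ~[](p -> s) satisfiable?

K, T, S4

S4-tableau for the formula:
1. ~(~[]((p & q) | ~p) -> []~[]((p & q) | ~p)) & ~[](p -> s), w0
2. ~(~[]((p & q) | ~p) -> []~[]((p & q) | ~p)), w0   [&-rule on 1]
3. ~[](p -> s), w0   [&-rule on 1]
4. ~[]((p & q) | ~p), w0   [~->-rule on 2]
5. ~[]~[]((p & q) | ~p), w0   [~->-rule on 2]
6. ~(p -> s), w1   [~[]-rule on 3: fresh world w1, w0Rw1]
7. p, w1   [~->-rule on 6]
8. ~s, w1   [~->-rule on 6]
9. ~((p & q) | ~p), w2   [~[]-rule on 4: fresh world w2, w0Rw2]
10. ~(p & q), w2   [~|-rule on 9]
11. p, w2   [~|-rule on 9]
12. ~q, w2   [~&-rule on 10 (branches; this branch)]
13. []((p & q) | ~p), w3   [~[]-rule on 5: fresh world w3, w0Rw3]
14. (p & q) | ~p, w3   [[]-rule on 13 via w3Rw3]
15. ~p, w3   [|-rule on 14 (branches; this branch)]
Accessibility: w0Rw0, w0Rw1, w0Rw2, w0Rw3, w1Rw1, w2Rw2, w3Rw3
Complete open branch: satisfiable in S4, hence also in K, T (this S4-model is also a K-model and a T-model).
S5-tableau for the formula:
1. ~(~[]((p & q) | ~p) -> []~[]((p & q) | ~p)) & ~[](p -> s), w0
2. ~(~[]((p & q) | ~p) -> []~[]((p & q) | ~p)), w0   [&-rule on 1]
3. ~[](p -> s), w0   [&-rule on 1]
4. ~[]((p & q) | ~p), w0   [~->-rule on 2]
5. ~[]~[]((p & q) | ~p), w0   [~->-rule on 2]
6. ~(p -> s), w1   [~[]-rule on 3: fresh world w1, w0Rw1]
7. p, w1   [~->-rule on 6]
8. ~s, w1   [~->-rule on 6]
9. ~((p & q) | ~p), w2   [~[]-rule on 4: fresh world w2, w0Rw2]
10. ~(p & q), w2   [~|-rule on 9]
11. p, w2   [~|-rule on 9]
12. ~q, w2   [~&-rule on 10 (branches; this branch)]
13. []((p & q) | ~p), w3   [~[]-rule on 5: fresh world w3, w0Rw3]
14. (p & q) | ~p, w0   [[]-rule on 13 via w3Rw0]
15. (p & q) | ~p, w1   [[]-rule on 13 via w3Rw1]
16. (p & q) | ~p, w2   [[]-rule on 13 via w3Rw2]
17. (p & q) | ~p, w3   [[]-rule on 13 via w3Rw3]
18. p & q, w0   [|-rule on 14 (branches; this branch)]
19. p, w0   [&-rule on 18]
20. q, w0   [&-rule on 18]
21. p & q, w1   [|-rule on 15 (branches; this branch)]
22. q, w1   [&-rule on 21]
23. p & q, w2   [|-rule on 16 (branches; this branch)]
24. q, w2   [&-rule on 23]
Accessibility: w0Rw0, w0Rw1, w0Rw2, w0Rw3, w1Rw0, w1Rw1, w1Rw2, w1Rw3, w2Rw0, w2Rw1, w2Rw2, w2Rw3, w3Rw0, w3Rw1, w3Rw2, w3Rw3
Branch closes: q and ~q both at w2.
Every branch closes (one shown): unsatisfiable in S5.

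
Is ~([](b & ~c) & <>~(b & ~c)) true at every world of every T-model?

Yes, valid

Tableau for the negation [](b & ~c) & <>~(b & ~c):
1. [](b & ~c) & <>~(b & ~c), 0
2. [](b & ~c), 0   [&-rule on 1]
3. <>~(b & ~c), 0   [&-rule on 1]
4. b & ~c, 0   [[]-rule on 2 via 0R0]
5. b, 0   [&-rule on 4]
6. ~c, 0   [&-rule on 4]
7. ~(b & ~c), 1   [<>-rule on 3: fresh world 1, 0R1]
8. b & ~c, 1   [[]-rule on 2 via 0R1]
9. b, 1   [&-rule on 8]
10. ~c, 1   [&-rule on 8]
11. c, 1   [~&-rule on 7 (branches; this branch)]
Accessibility: 0R0, 0R1, 1R1
Branch closes: c and ~c both at 1.
All branches of the negation close; one closing branch shown above.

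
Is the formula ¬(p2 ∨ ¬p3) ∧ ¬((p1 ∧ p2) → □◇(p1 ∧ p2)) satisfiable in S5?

1. ¬(p2 ∨ ¬p3) ∧ ¬((p1 ∧ p2) → □◇(p1 ∧ p2)), 0
2. ¬(p2 ∨ ¬p3), 0   [∧-rule on 1]
3. ¬((p1 ∧ p2) → □◇(p1 ∧ p2)), 0   [∧-rule on 1]
4. ¬p2, 0   [¬∨-rule on 2]
5. p3, 0   [¬∨-rule on 2]
6. p1 ∧ p2, 0   [¬→-rule on 3]
7. ¬□◇(p1 ∧ p2), 0   [¬→-rule on 3]
8. p1, 0   [∧-rule on 6]
9. p2, 0   [∧-rule on 6]
Accessibility: 0R0
Branch closes: p2 and ¬p2 both at 0.
(One branch shown.) All branches close.

Unsatisfiable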